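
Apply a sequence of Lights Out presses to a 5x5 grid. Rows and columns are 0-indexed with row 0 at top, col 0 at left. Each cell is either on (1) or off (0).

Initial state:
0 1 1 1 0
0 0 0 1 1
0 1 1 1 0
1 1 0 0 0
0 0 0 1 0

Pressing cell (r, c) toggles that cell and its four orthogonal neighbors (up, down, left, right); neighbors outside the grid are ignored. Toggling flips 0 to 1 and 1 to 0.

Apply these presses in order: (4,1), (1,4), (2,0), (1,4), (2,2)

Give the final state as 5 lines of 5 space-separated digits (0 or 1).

After press 1 at (4,1):
0 1 1 1 0
0 0 0 1 1
0 1 1 1 0
1 0 0 0 0
1 1 1 1 0

After press 2 at (1,4):
0 1 1 1 1
0 0 0 0 0
0 1 1 1 1
1 0 0 0 0
1 1 1 1 0

After press 3 at (2,0):
0 1 1 1 1
1 0 0 0 0
1 0 1 1 1
0 0 0 0 0
1 1 1 1 0

After press 4 at (1,4):
0 1 1 1 0
1 0 0 1 1
1 0 1 1 0
0 0 0 0 0
1 1 1 1 0

After press 5 at (2,2):
0 1 1 1 0
1 0 1 1 1
1 1 0 0 0
0 0 1 0 0
1 1 1 1 0

Answer: 0 1 1 1 0
1 0 1 1 1
1 1 0 0 0
0 0 1 0 0
1 1 1 1 0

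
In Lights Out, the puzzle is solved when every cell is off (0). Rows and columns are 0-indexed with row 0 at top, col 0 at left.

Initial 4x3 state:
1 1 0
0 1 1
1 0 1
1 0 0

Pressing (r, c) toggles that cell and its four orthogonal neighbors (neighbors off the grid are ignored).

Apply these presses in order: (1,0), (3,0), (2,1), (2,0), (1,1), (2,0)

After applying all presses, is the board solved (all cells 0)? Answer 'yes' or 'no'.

Answer: yes

Derivation:
After press 1 at (1,0):
0 1 0
1 0 1
0 0 1
1 0 0

After press 2 at (3,0):
0 1 0
1 0 1
1 0 1
0 1 0

After press 3 at (2,1):
0 1 0
1 1 1
0 1 0
0 0 0

After press 4 at (2,0):
0 1 0
0 1 1
1 0 0
1 0 0

After press 5 at (1,1):
0 0 0
1 0 0
1 1 0
1 0 0

After press 6 at (2,0):
0 0 0
0 0 0
0 0 0
0 0 0

Lights still on: 0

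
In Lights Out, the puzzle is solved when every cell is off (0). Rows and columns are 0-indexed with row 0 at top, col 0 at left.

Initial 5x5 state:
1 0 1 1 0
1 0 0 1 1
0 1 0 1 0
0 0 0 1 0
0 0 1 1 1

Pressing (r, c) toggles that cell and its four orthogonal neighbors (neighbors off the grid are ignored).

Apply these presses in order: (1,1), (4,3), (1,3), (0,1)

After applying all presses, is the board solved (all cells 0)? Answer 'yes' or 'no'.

After press 1 at (1,1):
1 1 1 1 0
0 1 1 1 1
0 0 0 1 0
0 0 0 1 0
0 0 1 1 1

After press 2 at (4,3):
1 1 1 1 0
0 1 1 1 1
0 0 0 1 0
0 0 0 0 0
0 0 0 0 0

After press 3 at (1,3):
1 1 1 0 0
0 1 0 0 0
0 0 0 0 0
0 0 0 0 0
0 0 0 0 0

After press 4 at (0,1):
0 0 0 0 0
0 0 0 0 0
0 0 0 0 0
0 0 0 0 0
0 0 0 0 0

Lights still on: 0

Answer: yes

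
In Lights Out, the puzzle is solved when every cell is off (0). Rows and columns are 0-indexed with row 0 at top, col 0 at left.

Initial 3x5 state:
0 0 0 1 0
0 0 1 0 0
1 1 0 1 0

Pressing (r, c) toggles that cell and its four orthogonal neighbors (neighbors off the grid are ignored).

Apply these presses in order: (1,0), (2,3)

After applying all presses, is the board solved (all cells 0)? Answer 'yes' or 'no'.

After press 1 at (1,0):
1 0 0 1 0
1 1 1 0 0
0 1 0 1 0

After press 2 at (2,3):
1 0 0 1 0
1 1 1 1 0
0 1 1 0 1

Lights still on: 9

Answer: no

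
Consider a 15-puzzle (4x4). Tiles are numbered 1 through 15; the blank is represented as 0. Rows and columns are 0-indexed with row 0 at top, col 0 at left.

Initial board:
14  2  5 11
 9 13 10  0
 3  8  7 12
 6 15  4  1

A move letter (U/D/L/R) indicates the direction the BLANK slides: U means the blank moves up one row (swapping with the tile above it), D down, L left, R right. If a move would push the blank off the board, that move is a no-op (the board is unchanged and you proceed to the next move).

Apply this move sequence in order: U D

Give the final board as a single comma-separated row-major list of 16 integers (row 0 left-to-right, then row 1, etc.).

Answer: 14, 2, 5, 11, 9, 13, 10, 0, 3, 8, 7, 12, 6, 15, 4, 1

Derivation:
After move 1 (U):
14  2  5  0
 9 13 10 11
 3  8  7 12
 6 15  4  1

After move 2 (D):
14  2  5 11
 9 13 10  0
 3  8  7 12
 6 15  4  1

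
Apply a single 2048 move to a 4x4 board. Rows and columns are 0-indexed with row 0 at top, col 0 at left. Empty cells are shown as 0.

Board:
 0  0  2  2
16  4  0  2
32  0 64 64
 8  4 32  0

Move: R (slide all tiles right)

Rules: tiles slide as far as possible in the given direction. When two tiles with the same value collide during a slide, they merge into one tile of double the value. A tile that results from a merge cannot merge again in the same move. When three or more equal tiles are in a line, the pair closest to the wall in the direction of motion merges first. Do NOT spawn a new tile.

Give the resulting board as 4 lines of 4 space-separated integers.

Answer:   0   0   0   4
  0  16   4   2
  0   0  32 128
  0   8   4  32

Derivation:
Slide right:
row 0: [0, 0, 2, 2] -> [0, 0, 0, 4]
row 1: [16, 4, 0, 2] -> [0, 16, 4, 2]
row 2: [32, 0, 64, 64] -> [0, 0, 32, 128]
row 3: [8, 4, 32, 0] -> [0, 8, 4, 32]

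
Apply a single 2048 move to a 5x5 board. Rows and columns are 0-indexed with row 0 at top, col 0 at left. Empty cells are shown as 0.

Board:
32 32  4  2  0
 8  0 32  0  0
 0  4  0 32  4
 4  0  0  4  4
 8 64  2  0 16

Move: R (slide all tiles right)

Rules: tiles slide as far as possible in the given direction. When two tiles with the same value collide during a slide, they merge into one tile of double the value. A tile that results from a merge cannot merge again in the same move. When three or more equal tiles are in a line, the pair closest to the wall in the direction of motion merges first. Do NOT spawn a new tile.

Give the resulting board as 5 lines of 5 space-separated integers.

Slide right:
row 0: [32, 32, 4, 2, 0] -> [0, 0, 64, 4, 2]
row 1: [8, 0, 32, 0, 0] -> [0, 0, 0, 8, 32]
row 2: [0, 4, 0, 32, 4] -> [0, 0, 4, 32, 4]
row 3: [4, 0, 0, 4, 4] -> [0, 0, 0, 4, 8]
row 4: [8, 64, 2, 0, 16] -> [0, 8, 64, 2, 16]

Answer:  0  0 64  4  2
 0  0  0  8 32
 0  0  4 32  4
 0  0  0  4  8
 0  8 64  2 16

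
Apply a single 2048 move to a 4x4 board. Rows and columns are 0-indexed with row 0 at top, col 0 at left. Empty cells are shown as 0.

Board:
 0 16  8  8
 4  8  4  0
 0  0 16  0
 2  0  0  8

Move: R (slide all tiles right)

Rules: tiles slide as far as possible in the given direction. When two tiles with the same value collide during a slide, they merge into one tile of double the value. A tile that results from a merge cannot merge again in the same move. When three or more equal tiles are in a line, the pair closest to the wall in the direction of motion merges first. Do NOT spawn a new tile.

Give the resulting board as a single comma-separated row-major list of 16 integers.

Answer: 0, 0, 16, 16, 0, 4, 8, 4, 0, 0, 0, 16, 0, 0, 2, 8

Derivation:
Slide right:
row 0: [0, 16, 8, 8] -> [0, 0, 16, 16]
row 1: [4, 8, 4, 0] -> [0, 4, 8, 4]
row 2: [0, 0, 16, 0] -> [0, 0, 0, 16]
row 3: [2, 0, 0, 8] -> [0, 0, 2, 8]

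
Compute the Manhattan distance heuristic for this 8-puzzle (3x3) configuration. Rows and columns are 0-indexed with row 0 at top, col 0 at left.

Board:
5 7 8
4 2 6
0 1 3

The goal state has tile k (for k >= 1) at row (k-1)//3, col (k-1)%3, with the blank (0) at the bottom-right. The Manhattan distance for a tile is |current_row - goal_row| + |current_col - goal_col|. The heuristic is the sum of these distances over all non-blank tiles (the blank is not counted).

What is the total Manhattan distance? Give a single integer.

Answer: 14

Derivation:
Tile 5: (0,0)->(1,1) = 2
Tile 7: (0,1)->(2,0) = 3
Tile 8: (0,2)->(2,1) = 3
Tile 4: (1,0)->(1,0) = 0
Tile 2: (1,1)->(0,1) = 1
Tile 6: (1,2)->(1,2) = 0
Tile 1: (2,1)->(0,0) = 3
Tile 3: (2,2)->(0,2) = 2
Sum: 2 + 3 + 3 + 0 + 1 + 0 + 3 + 2 = 14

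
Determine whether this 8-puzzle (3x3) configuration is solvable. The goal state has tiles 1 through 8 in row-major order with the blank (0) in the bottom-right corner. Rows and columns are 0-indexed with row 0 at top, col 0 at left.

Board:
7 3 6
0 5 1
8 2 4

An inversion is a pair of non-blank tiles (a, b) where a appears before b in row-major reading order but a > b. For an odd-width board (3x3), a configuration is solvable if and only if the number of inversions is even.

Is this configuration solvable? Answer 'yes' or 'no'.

Answer: no

Derivation:
Inversions (pairs i<j in row-major order where tile[i] > tile[j] > 0): 17
17 is odd, so the puzzle is not solvable.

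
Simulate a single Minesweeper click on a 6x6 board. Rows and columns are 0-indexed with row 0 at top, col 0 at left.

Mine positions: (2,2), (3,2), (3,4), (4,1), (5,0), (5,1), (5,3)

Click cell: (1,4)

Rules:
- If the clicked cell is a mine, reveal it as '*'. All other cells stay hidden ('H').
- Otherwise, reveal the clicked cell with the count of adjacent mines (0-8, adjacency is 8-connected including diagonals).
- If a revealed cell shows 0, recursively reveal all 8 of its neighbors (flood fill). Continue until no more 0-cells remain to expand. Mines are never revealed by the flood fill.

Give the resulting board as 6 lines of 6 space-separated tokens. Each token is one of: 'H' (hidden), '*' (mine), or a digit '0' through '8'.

0 0 0 0 0 0
0 1 1 1 0 0
0 2 H 3 1 1
1 3 H H H H
H H H H H H
H H H H H H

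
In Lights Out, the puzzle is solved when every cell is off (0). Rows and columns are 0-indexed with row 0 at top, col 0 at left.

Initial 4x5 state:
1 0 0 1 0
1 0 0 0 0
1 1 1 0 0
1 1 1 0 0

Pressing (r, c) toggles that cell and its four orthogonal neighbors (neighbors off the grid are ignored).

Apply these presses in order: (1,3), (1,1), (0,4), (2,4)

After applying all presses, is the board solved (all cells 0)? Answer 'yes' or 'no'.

Answer: no

Derivation:
After press 1 at (1,3):
1 0 0 0 0
1 0 1 1 1
1 1 1 1 0
1 1 1 0 0

After press 2 at (1,1):
1 1 0 0 0
0 1 0 1 1
1 0 1 1 0
1 1 1 0 0

After press 3 at (0,4):
1 1 0 1 1
0 1 0 1 0
1 0 1 1 0
1 1 1 0 0

After press 4 at (2,4):
1 1 0 1 1
0 1 0 1 1
1 0 1 0 1
1 1 1 0 1

Lights still on: 14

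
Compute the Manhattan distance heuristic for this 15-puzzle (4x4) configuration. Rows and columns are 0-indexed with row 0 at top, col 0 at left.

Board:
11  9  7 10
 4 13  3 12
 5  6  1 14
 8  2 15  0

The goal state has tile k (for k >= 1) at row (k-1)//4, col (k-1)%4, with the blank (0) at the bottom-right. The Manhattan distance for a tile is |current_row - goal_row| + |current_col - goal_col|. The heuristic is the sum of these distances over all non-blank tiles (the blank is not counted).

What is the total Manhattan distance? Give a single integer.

Tile 11: (0,0)->(2,2) = 4
Tile 9: (0,1)->(2,0) = 3
Tile 7: (0,2)->(1,2) = 1
Tile 10: (0,3)->(2,1) = 4
Tile 4: (1,0)->(0,3) = 4
Tile 13: (1,1)->(3,0) = 3
Tile 3: (1,2)->(0,2) = 1
Tile 12: (1,3)->(2,3) = 1
Tile 5: (2,0)->(1,0) = 1
Tile 6: (2,1)->(1,1) = 1
Tile 1: (2,2)->(0,0) = 4
Tile 14: (2,3)->(3,1) = 3
Tile 8: (3,0)->(1,3) = 5
Tile 2: (3,1)->(0,1) = 3
Tile 15: (3,2)->(3,2) = 0
Sum: 4 + 3 + 1 + 4 + 4 + 3 + 1 + 1 + 1 + 1 + 4 + 3 + 5 + 3 + 0 = 38

Answer: 38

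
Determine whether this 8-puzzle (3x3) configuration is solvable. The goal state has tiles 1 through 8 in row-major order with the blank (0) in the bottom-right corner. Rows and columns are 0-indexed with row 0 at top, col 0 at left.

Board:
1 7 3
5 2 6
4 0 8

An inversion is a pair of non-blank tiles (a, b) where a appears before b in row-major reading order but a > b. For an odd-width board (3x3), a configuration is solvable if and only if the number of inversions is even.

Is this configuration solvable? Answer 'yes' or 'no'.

Inversions (pairs i<j in row-major order where tile[i] > tile[j] > 0): 9
9 is odd, so the puzzle is not solvable.

Answer: no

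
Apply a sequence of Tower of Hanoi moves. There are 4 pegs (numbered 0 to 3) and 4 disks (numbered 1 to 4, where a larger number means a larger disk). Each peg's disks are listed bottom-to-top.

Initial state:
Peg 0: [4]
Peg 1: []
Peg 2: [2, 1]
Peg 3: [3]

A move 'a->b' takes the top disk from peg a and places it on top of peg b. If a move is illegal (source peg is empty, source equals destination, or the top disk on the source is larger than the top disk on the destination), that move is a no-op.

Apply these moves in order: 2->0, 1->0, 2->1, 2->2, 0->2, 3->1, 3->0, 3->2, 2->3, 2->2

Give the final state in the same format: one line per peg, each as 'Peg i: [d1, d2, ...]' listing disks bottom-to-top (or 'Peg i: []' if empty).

After move 1 (2->0):
Peg 0: [4, 1]
Peg 1: []
Peg 2: [2]
Peg 3: [3]

After move 2 (1->0):
Peg 0: [4, 1]
Peg 1: []
Peg 2: [2]
Peg 3: [3]

After move 3 (2->1):
Peg 0: [4, 1]
Peg 1: [2]
Peg 2: []
Peg 3: [3]

After move 4 (2->2):
Peg 0: [4, 1]
Peg 1: [2]
Peg 2: []
Peg 3: [3]

After move 5 (0->2):
Peg 0: [4]
Peg 1: [2]
Peg 2: [1]
Peg 3: [3]

After move 6 (3->1):
Peg 0: [4]
Peg 1: [2]
Peg 2: [1]
Peg 3: [3]

After move 7 (3->0):
Peg 0: [4, 3]
Peg 1: [2]
Peg 2: [1]
Peg 3: []

After move 8 (3->2):
Peg 0: [4, 3]
Peg 1: [2]
Peg 2: [1]
Peg 3: []

After move 9 (2->3):
Peg 0: [4, 3]
Peg 1: [2]
Peg 2: []
Peg 3: [1]

After move 10 (2->2):
Peg 0: [4, 3]
Peg 1: [2]
Peg 2: []
Peg 3: [1]

Answer: Peg 0: [4, 3]
Peg 1: [2]
Peg 2: []
Peg 3: [1]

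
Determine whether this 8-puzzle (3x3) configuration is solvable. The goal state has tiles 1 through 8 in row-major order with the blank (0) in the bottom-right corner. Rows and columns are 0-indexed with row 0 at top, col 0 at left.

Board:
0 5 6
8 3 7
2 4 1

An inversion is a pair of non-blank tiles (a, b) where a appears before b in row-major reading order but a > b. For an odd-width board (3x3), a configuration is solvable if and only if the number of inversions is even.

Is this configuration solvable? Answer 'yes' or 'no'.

Inversions (pairs i<j in row-major order where tile[i] > tile[j] > 0): 20
20 is even, so the puzzle is solvable.

Answer: yes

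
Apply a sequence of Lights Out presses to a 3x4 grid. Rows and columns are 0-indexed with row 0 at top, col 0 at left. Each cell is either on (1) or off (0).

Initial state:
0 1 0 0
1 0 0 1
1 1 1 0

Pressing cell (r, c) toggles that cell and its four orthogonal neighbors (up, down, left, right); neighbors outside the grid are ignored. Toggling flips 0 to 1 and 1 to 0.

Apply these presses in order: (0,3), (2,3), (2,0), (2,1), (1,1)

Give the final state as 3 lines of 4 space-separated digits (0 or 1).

Answer: 0 0 1 1
1 0 1 1
1 0 1 1

Derivation:
After press 1 at (0,3):
0 1 1 1
1 0 0 0
1 1 1 0

After press 2 at (2,3):
0 1 1 1
1 0 0 1
1 1 0 1

After press 3 at (2,0):
0 1 1 1
0 0 0 1
0 0 0 1

After press 4 at (2,1):
0 1 1 1
0 1 0 1
1 1 1 1

After press 5 at (1,1):
0 0 1 1
1 0 1 1
1 0 1 1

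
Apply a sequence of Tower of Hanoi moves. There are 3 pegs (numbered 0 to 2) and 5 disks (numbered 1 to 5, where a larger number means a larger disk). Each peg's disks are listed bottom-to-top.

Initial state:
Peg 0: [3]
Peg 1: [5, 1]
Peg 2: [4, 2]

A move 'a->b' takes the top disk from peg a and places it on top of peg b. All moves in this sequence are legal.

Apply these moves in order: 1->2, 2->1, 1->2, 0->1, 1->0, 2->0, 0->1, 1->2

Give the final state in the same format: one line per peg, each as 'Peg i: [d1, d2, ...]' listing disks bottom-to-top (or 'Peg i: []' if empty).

Answer: Peg 0: [3]
Peg 1: [5]
Peg 2: [4, 2, 1]

Derivation:
After move 1 (1->2):
Peg 0: [3]
Peg 1: [5]
Peg 2: [4, 2, 1]

After move 2 (2->1):
Peg 0: [3]
Peg 1: [5, 1]
Peg 2: [4, 2]

After move 3 (1->2):
Peg 0: [3]
Peg 1: [5]
Peg 2: [4, 2, 1]

After move 4 (0->1):
Peg 0: []
Peg 1: [5, 3]
Peg 2: [4, 2, 1]

After move 5 (1->0):
Peg 0: [3]
Peg 1: [5]
Peg 2: [4, 2, 1]

After move 6 (2->0):
Peg 0: [3, 1]
Peg 1: [5]
Peg 2: [4, 2]

After move 7 (0->1):
Peg 0: [3]
Peg 1: [5, 1]
Peg 2: [4, 2]

After move 8 (1->2):
Peg 0: [3]
Peg 1: [5]
Peg 2: [4, 2, 1]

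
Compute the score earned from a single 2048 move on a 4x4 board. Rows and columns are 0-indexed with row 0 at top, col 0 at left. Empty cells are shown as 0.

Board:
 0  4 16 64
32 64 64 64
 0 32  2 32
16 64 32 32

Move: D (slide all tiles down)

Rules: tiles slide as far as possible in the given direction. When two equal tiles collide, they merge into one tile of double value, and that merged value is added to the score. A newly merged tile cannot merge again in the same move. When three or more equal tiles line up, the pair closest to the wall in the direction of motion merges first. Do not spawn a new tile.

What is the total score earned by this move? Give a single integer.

Slide down:
col 0: [0, 32, 0, 16] -> [0, 0, 32, 16]  score +0 (running 0)
col 1: [4, 64, 32, 64] -> [4, 64, 32, 64]  score +0 (running 0)
col 2: [16, 64, 2, 32] -> [16, 64, 2, 32]  score +0 (running 0)
col 3: [64, 64, 32, 32] -> [0, 0, 128, 64]  score +192 (running 192)
Board after move:
  0   4  16   0
  0  64  64   0
 32  32   2 128
 16  64  32  64

Answer: 192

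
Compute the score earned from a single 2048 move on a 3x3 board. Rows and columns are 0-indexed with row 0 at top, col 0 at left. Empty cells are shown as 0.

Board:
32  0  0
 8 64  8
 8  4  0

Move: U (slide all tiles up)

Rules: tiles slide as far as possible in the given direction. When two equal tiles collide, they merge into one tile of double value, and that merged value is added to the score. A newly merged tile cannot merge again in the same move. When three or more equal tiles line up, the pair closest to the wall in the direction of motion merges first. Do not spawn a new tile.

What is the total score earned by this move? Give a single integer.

Answer: 16

Derivation:
Slide up:
col 0: [32, 8, 8] -> [32, 16, 0]  score +16 (running 16)
col 1: [0, 64, 4] -> [64, 4, 0]  score +0 (running 16)
col 2: [0, 8, 0] -> [8, 0, 0]  score +0 (running 16)
Board after move:
32 64  8
16  4  0
 0  0  0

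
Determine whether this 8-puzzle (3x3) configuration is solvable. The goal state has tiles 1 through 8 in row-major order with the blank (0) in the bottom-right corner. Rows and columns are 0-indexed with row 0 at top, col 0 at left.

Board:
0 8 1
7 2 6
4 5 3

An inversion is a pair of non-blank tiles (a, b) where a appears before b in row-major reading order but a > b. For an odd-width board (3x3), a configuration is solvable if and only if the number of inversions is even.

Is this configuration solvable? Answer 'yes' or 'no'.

Answer: no

Derivation:
Inversions (pairs i<j in row-major order where tile[i] > tile[j] > 0): 17
17 is odd, so the puzzle is not solvable.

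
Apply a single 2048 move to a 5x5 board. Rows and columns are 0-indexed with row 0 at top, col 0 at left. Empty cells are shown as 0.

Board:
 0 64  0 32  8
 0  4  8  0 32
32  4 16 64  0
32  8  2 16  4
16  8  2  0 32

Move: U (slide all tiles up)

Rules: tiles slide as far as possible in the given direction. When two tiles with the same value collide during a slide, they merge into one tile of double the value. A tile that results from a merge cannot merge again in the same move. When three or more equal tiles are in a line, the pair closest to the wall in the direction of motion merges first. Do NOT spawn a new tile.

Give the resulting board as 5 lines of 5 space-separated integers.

Answer: 64 64  8 32  8
16  8 16 64 32
 0 16  4 16  4
 0  0  0  0 32
 0  0  0  0  0

Derivation:
Slide up:
col 0: [0, 0, 32, 32, 16] -> [64, 16, 0, 0, 0]
col 1: [64, 4, 4, 8, 8] -> [64, 8, 16, 0, 0]
col 2: [0, 8, 16, 2, 2] -> [8, 16, 4, 0, 0]
col 3: [32, 0, 64, 16, 0] -> [32, 64, 16, 0, 0]
col 4: [8, 32, 0, 4, 32] -> [8, 32, 4, 32, 0]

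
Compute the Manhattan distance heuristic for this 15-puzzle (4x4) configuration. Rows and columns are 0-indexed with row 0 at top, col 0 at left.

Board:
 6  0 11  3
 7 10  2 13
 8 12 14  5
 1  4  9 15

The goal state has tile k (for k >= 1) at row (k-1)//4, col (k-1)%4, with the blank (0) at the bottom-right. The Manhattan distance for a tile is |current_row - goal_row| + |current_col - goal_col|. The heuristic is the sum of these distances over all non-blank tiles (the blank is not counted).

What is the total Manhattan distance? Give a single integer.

Answer: 39

Derivation:
Tile 6: at (0,0), goal (1,1), distance |0-1|+|0-1| = 2
Tile 11: at (0,2), goal (2,2), distance |0-2|+|2-2| = 2
Tile 3: at (0,3), goal (0,2), distance |0-0|+|3-2| = 1
Tile 7: at (1,0), goal (1,2), distance |1-1|+|0-2| = 2
Tile 10: at (1,1), goal (2,1), distance |1-2|+|1-1| = 1
Tile 2: at (1,2), goal (0,1), distance |1-0|+|2-1| = 2
Tile 13: at (1,3), goal (3,0), distance |1-3|+|3-0| = 5
Tile 8: at (2,0), goal (1,3), distance |2-1|+|0-3| = 4
Tile 12: at (2,1), goal (2,3), distance |2-2|+|1-3| = 2
Tile 14: at (2,2), goal (3,1), distance |2-3|+|2-1| = 2
Tile 5: at (2,3), goal (1,0), distance |2-1|+|3-0| = 4
Tile 1: at (3,0), goal (0,0), distance |3-0|+|0-0| = 3
Tile 4: at (3,1), goal (0,3), distance |3-0|+|1-3| = 5
Tile 9: at (3,2), goal (2,0), distance |3-2|+|2-0| = 3
Tile 15: at (3,3), goal (3,2), distance |3-3|+|3-2| = 1
Sum: 2 + 2 + 1 + 2 + 1 + 2 + 5 + 4 + 2 + 2 + 4 + 3 + 5 + 3 + 1 = 39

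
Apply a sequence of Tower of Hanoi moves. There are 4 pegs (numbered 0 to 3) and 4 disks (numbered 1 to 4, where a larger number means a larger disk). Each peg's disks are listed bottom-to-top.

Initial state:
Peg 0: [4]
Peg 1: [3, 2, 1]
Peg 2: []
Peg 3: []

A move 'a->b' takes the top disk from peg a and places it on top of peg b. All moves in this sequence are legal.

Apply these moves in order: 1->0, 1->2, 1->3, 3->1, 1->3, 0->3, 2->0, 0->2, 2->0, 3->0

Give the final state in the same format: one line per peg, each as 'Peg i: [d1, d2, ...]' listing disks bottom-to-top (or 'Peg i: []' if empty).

After move 1 (1->0):
Peg 0: [4, 1]
Peg 1: [3, 2]
Peg 2: []
Peg 3: []

After move 2 (1->2):
Peg 0: [4, 1]
Peg 1: [3]
Peg 2: [2]
Peg 3: []

After move 3 (1->3):
Peg 0: [4, 1]
Peg 1: []
Peg 2: [2]
Peg 3: [3]

After move 4 (3->1):
Peg 0: [4, 1]
Peg 1: [3]
Peg 2: [2]
Peg 3: []

After move 5 (1->3):
Peg 0: [4, 1]
Peg 1: []
Peg 2: [2]
Peg 3: [3]

After move 6 (0->3):
Peg 0: [4]
Peg 1: []
Peg 2: [2]
Peg 3: [3, 1]

After move 7 (2->0):
Peg 0: [4, 2]
Peg 1: []
Peg 2: []
Peg 3: [3, 1]

After move 8 (0->2):
Peg 0: [4]
Peg 1: []
Peg 2: [2]
Peg 3: [3, 1]

After move 9 (2->0):
Peg 0: [4, 2]
Peg 1: []
Peg 2: []
Peg 3: [3, 1]

After move 10 (3->0):
Peg 0: [4, 2, 1]
Peg 1: []
Peg 2: []
Peg 3: [3]

Answer: Peg 0: [4, 2, 1]
Peg 1: []
Peg 2: []
Peg 3: [3]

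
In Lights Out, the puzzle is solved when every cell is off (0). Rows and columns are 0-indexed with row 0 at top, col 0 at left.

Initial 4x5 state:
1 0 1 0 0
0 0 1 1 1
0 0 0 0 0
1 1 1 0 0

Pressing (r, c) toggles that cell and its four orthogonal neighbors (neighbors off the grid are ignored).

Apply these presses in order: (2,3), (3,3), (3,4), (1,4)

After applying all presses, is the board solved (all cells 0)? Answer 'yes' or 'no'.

Answer: no

Derivation:
After press 1 at (2,3):
1 0 1 0 0
0 0 1 0 1
0 0 1 1 1
1 1 1 1 0

After press 2 at (3,3):
1 0 1 0 0
0 0 1 0 1
0 0 1 0 1
1 1 0 0 1

After press 3 at (3,4):
1 0 1 0 0
0 0 1 0 1
0 0 1 0 0
1 1 0 1 0

After press 4 at (1,4):
1 0 1 0 1
0 0 1 1 0
0 0 1 0 1
1 1 0 1 0

Lights still on: 10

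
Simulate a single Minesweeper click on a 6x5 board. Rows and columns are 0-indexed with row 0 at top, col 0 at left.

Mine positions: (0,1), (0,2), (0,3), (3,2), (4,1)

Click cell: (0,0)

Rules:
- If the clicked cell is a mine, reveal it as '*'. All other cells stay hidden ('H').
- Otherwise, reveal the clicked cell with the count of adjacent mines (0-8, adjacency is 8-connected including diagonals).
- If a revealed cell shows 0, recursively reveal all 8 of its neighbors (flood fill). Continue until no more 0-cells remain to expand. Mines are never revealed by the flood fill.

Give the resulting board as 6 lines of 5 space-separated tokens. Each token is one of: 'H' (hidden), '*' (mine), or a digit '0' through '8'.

1 H H H H
H H H H H
H H H H H
H H H H H
H H H H H
H H H H H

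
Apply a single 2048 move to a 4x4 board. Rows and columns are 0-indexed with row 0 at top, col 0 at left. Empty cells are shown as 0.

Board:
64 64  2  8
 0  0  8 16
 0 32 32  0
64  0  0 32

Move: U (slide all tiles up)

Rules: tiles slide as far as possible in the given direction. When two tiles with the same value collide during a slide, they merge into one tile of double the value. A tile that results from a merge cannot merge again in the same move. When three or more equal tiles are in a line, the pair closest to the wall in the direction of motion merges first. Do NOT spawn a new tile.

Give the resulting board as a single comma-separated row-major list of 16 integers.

Answer: 128, 64, 2, 8, 0, 32, 8, 16, 0, 0, 32, 32, 0, 0, 0, 0

Derivation:
Slide up:
col 0: [64, 0, 0, 64] -> [128, 0, 0, 0]
col 1: [64, 0, 32, 0] -> [64, 32, 0, 0]
col 2: [2, 8, 32, 0] -> [2, 8, 32, 0]
col 3: [8, 16, 0, 32] -> [8, 16, 32, 0]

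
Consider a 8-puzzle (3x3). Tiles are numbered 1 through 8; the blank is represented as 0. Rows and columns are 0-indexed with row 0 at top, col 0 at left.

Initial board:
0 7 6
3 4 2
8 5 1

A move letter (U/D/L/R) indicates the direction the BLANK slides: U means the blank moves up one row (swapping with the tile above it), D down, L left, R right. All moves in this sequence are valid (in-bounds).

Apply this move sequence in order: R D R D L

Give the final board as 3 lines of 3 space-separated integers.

After move 1 (R):
7 0 6
3 4 2
8 5 1

After move 2 (D):
7 4 6
3 0 2
8 5 1

After move 3 (R):
7 4 6
3 2 0
8 5 1

After move 4 (D):
7 4 6
3 2 1
8 5 0

After move 5 (L):
7 4 6
3 2 1
8 0 5

Answer: 7 4 6
3 2 1
8 0 5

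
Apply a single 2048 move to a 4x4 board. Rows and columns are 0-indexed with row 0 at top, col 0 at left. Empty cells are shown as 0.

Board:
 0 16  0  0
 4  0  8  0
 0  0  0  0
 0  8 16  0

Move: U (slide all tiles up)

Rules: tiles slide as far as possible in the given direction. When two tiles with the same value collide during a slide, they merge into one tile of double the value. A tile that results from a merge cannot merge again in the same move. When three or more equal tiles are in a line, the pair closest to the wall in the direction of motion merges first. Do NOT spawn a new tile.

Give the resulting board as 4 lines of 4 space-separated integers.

Answer:  4 16  8  0
 0  8 16  0
 0  0  0  0
 0  0  0  0

Derivation:
Slide up:
col 0: [0, 4, 0, 0] -> [4, 0, 0, 0]
col 1: [16, 0, 0, 8] -> [16, 8, 0, 0]
col 2: [0, 8, 0, 16] -> [8, 16, 0, 0]
col 3: [0, 0, 0, 0] -> [0, 0, 0, 0]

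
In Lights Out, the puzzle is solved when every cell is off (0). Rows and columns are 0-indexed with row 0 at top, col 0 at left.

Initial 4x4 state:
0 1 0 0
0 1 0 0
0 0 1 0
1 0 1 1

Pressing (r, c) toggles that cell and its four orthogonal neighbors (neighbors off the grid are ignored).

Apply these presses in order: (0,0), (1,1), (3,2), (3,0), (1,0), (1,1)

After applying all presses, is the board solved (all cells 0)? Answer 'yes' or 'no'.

After press 1 at (0,0):
1 0 0 0
1 1 0 0
0 0 1 0
1 0 1 1

After press 2 at (1,1):
1 1 0 0
0 0 1 0
0 1 1 0
1 0 1 1

After press 3 at (3,2):
1 1 0 0
0 0 1 0
0 1 0 0
1 1 0 0

After press 4 at (3,0):
1 1 0 0
0 0 1 0
1 1 0 0
0 0 0 0

After press 5 at (1,0):
0 1 0 0
1 1 1 0
0 1 0 0
0 0 0 0

After press 6 at (1,1):
0 0 0 0
0 0 0 0
0 0 0 0
0 0 0 0

Lights still on: 0

Answer: yes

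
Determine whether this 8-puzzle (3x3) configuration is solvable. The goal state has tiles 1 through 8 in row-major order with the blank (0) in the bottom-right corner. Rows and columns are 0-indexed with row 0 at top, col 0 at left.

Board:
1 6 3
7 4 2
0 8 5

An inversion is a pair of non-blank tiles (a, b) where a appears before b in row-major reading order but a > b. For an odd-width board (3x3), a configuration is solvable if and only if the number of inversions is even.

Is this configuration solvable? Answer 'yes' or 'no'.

Inversions (pairs i<j in row-major order where tile[i] > tile[j] > 0): 10
10 is even, so the puzzle is solvable.

Answer: yes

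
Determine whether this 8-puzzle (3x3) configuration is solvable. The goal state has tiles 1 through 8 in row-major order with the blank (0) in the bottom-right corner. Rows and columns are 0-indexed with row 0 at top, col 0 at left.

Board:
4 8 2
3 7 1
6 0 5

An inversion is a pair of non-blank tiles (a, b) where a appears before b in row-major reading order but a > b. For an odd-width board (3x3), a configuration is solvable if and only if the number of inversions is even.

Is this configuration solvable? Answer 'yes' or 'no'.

Answer: no

Derivation:
Inversions (pairs i<j in row-major order where tile[i] > tile[j] > 0): 15
15 is odd, so the puzzle is not solvable.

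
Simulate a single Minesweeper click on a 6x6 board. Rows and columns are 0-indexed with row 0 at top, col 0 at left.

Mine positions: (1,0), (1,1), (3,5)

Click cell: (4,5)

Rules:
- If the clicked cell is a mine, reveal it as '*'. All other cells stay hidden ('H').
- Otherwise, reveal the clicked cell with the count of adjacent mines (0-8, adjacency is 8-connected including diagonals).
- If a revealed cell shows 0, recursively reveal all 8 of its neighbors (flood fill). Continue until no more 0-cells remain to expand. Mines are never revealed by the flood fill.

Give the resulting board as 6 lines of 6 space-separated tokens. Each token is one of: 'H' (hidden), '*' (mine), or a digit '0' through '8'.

H H H H H H
H H H H H H
H H H H H H
H H H H H H
H H H H H 1
H H H H H H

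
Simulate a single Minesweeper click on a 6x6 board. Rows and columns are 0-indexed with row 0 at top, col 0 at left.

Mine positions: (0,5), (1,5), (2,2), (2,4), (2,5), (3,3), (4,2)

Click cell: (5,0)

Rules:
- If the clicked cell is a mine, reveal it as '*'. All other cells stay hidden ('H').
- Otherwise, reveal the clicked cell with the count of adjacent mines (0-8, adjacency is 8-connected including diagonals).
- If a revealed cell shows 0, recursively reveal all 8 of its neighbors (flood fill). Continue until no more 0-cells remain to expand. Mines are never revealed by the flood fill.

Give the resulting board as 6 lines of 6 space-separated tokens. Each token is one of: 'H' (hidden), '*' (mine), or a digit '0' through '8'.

0 0 0 0 2 H
0 1 1 2 4 H
0 1 H H H H
0 2 H H H H
0 1 H H H H
0 1 H H H H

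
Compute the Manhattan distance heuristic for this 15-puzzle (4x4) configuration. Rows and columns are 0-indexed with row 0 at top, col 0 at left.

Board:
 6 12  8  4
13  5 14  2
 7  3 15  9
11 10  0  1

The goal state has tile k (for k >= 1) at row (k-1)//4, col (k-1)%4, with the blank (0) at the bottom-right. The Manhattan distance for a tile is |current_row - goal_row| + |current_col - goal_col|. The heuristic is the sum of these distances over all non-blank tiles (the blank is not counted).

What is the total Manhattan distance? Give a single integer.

Answer: 37

Derivation:
Tile 6: (0,0)->(1,1) = 2
Tile 12: (0,1)->(2,3) = 4
Tile 8: (0,2)->(1,3) = 2
Tile 4: (0,3)->(0,3) = 0
Tile 13: (1,0)->(3,0) = 2
Tile 5: (1,1)->(1,0) = 1
Tile 14: (1,2)->(3,1) = 3
Tile 2: (1,3)->(0,1) = 3
Tile 7: (2,0)->(1,2) = 3
Tile 3: (2,1)->(0,2) = 3
Tile 15: (2,2)->(3,2) = 1
Tile 9: (2,3)->(2,0) = 3
Tile 11: (3,0)->(2,2) = 3
Tile 10: (3,1)->(2,1) = 1
Tile 1: (3,3)->(0,0) = 6
Sum: 2 + 4 + 2 + 0 + 2 + 1 + 3 + 3 + 3 + 3 + 1 + 3 + 3 + 1 + 6 = 37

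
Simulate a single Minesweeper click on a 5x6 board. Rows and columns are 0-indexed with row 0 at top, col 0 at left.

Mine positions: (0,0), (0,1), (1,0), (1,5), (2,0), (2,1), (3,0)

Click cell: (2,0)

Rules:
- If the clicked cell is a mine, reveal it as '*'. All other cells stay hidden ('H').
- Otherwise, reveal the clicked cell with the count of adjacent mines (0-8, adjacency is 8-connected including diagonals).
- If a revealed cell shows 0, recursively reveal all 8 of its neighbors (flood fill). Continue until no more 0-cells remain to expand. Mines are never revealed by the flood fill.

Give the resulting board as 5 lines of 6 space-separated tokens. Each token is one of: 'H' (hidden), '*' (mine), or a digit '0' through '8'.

H H H H H H
H H H H H H
* H H H H H
H H H H H H
H H H H H H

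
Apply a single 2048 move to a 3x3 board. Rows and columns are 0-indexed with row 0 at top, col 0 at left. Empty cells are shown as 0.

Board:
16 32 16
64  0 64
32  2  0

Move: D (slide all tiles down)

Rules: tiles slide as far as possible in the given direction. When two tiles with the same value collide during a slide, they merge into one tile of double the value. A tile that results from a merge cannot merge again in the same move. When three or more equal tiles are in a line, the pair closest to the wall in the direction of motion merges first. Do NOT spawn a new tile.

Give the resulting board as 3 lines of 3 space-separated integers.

Answer: 16  0  0
64 32 16
32  2 64

Derivation:
Slide down:
col 0: [16, 64, 32] -> [16, 64, 32]
col 1: [32, 0, 2] -> [0, 32, 2]
col 2: [16, 64, 0] -> [0, 16, 64]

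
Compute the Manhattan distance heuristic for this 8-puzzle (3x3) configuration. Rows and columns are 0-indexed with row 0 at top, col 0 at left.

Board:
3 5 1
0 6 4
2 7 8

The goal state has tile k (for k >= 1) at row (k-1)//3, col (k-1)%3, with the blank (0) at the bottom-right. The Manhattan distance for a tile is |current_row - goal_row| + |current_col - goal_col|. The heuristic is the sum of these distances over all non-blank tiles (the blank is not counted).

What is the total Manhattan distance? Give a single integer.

Answer: 13

Derivation:
Tile 3: at (0,0), goal (0,2), distance |0-0|+|0-2| = 2
Tile 5: at (0,1), goal (1,1), distance |0-1|+|1-1| = 1
Tile 1: at (0,2), goal (0,0), distance |0-0|+|2-0| = 2
Tile 6: at (1,1), goal (1,2), distance |1-1|+|1-2| = 1
Tile 4: at (1,2), goal (1,0), distance |1-1|+|2-0| = 2
Tile 2: at (2,0), goal (0,1), distance |2-0|+|0-1| = 3
Tile 7: at (2,1), goal (2,0), distance |2-2|+|1-0| = 1
Tile 8: at (2,2), goal (2,1), distance |2-2|+|2-1| = 1
Sum: 2 + 1 + 2 + 1 + 2 + 3 + 1 + 1 = 13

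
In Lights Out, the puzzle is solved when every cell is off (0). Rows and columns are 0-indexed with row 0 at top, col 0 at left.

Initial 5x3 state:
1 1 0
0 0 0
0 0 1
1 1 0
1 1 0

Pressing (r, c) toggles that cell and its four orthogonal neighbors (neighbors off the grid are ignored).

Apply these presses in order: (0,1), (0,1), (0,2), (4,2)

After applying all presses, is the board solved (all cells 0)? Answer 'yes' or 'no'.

Answer: no

Derivation:
After press 1 at (0,1):
0 0 1
0 1 0
0 0 1
1 1 0
1 1 0

After press 2 at (0,1):
1 1 0
0 0 0
0 0 1
1 1 0
1 1 0

After press 3 at (0,2):
1 0 1
0 0 1
0 0 1
1 1 0
1 1 0

After press 4 at (4,2):
1 0 1
0 0 1
0 0 1
1 1 1
1 0 1

Lights still on: 9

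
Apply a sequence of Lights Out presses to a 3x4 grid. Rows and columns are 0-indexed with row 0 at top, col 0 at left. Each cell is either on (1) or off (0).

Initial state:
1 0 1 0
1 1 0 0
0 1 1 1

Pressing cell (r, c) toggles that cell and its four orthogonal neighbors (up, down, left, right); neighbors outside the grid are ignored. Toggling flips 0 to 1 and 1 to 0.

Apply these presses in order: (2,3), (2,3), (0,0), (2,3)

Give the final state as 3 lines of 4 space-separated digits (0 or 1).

After press 1 at (2,3):
1 0 1 0
1 1 0 1
0 1 0 0

After press 2 at (2,3):
1 0 1 0
1 1 0 0
0 1 1 1

After press 3 at (0,0):
0 1 1 0
0 1 0 0
0 1 1 1

After press 4 at (2,3):
0 1 1 0
0 1 0 1
0 1 0 0

Answer: 0 1 1 0
0 1 0 1
0 1 0 0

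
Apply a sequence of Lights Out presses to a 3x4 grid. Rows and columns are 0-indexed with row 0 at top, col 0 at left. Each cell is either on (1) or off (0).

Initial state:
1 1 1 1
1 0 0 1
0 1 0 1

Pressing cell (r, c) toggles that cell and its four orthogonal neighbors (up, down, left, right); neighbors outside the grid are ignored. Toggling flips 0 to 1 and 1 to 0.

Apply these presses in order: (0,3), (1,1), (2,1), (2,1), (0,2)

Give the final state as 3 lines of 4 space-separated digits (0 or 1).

Answer: 1 1 1 1
0 1 0 0
0 0 0 1

Derivation:
After press 1 at (0,3):
1 1 0 0
1 0 0 0
0 1 0 1

After press 2 at (1,1):
1 0 0 0
0 1 1 0
0 0 0 1

After press 3 at (2,1):
1 0 0 0
0 0 1 0
1 1 1 1

After press 4 at (2,1):
1 0 0 0
0 1 1 0
0 0 0 1

After press 5 at (0,2):
1 1 1 1
0 1 0 0
0 0 0 1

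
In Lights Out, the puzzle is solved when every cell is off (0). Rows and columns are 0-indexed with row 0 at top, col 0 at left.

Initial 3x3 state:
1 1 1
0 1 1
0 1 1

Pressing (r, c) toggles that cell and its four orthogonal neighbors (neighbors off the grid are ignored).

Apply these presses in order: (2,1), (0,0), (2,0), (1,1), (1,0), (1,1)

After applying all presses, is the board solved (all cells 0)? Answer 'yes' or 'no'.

After press 1 at (2,1):
1 1 1
0 0 1
1 0 0

After press 2 at (0,0):
0 0 1
1 0 1
1 0 0

After press 3 at (2,0):
0 0 1
0 0 1
0 1 0

After press 4 at (1,1):
0 1 1
1 1 0
0 0 0

After press 5 at (1,0):
1 1 1
0 0 0
1 0 0

After press 6 at (1,1):
1 0 1
1 1 1
1 1 0

Lights still on: 7

Answer: no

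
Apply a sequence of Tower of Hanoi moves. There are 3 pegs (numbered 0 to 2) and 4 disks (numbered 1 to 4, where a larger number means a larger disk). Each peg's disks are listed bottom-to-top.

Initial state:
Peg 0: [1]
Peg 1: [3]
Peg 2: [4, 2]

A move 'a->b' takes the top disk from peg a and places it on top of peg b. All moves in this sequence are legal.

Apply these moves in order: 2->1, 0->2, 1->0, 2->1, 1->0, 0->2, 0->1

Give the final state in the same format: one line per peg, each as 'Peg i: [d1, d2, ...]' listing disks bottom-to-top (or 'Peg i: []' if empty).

After move 1 (2->1):
Peg 0: [1]
Peg 1: [3, 2]
Peg 2: [4]

After move 2 (0->2):
Peg 0: []
Peg 1: [3, 2]
Peg 2: [4, 1]

After move 3 (1->0):
Peg 0: [2]
Peg 1: [3]
Peg 2: [4, 1]

After move 4 (2->1):
Peg 0: [2]
Peg 1: [3, 1]
Peg 2: [4]

After move 5 (1->0):
Peg 0: [2, 1]
Peg 1: [3]
Peg 2: [4]

After move 6 (0->2):
Peg 0: [2]
Peg 1: [3]
Peg 2: [4, 1]

After move 7 (0->1):
Peg 0: []
Peg 1: [3, 2]
Peg 2: [4, 1]

Answer: Peg 0: []
Peg 1: [3, 2]
Peg 2: [4, 1]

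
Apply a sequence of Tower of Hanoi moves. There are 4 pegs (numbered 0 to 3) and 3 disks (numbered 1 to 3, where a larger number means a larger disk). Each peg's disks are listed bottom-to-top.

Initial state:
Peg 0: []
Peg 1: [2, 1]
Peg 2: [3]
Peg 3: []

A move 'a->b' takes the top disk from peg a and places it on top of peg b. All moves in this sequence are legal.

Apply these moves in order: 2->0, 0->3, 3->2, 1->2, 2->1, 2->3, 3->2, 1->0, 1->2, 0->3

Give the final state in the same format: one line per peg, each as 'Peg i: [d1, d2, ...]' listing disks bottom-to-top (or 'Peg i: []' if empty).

After move 1 (2->0):
Peg 0: [3]
Peg 1: [2, 1]
Peg 2: []
Peg 3: []

After move 2 (0->3):
Peg 0: []
Peg 1: [2, 1]
Peg 2: []
Peg 3: [3]

After move 3 (3->2):
Peg 0: []
Peg 1: [2, 1]
Peg 2: [3]
Peg 3: []

After move 4 (1->2):
Peg 0: []
Peg 1: [2]
Peg 2: [3, 1]
Peg 3: []

After move 5 (2->1):
Peg 0: []
Peg 1: [2, 1]
Peg 2: [3]
Peg 3: []

After move 6 (2->3):
Peg 0: []
Peg 1: [2, 1]
Peg 2: []
Peg 3: [3]

After move 7 (3->2):
Peg 0: []
Peg 1: [2, 1]
Peg 2: [3]
Peg 3: []

After move 8 (1->0):
Peg 0: [1]
Peg 1: [2]
Peg 2: [3]
Peg 3: []

After move 9 (1->2):
Peg 0: [1]
Peg 1: []
Peg 2: [3, 2]
Peg 3: []

After move 10 (0->3):
Peg 0: []
Peg 1: []
Peg 2: [3, 2]
Peg 3: [1]

Answer: Peg 0: []
Peg 1: []
Peg 2: [3, 2]
Peg 3: [1]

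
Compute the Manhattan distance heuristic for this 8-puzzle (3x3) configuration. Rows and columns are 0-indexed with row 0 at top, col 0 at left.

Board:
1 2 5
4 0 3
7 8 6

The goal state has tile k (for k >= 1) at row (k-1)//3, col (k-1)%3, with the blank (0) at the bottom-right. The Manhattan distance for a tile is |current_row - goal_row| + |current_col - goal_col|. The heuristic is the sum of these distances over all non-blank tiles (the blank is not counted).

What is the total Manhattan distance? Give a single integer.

Answer: 4

Derivation:
Tile 1: (0,0)->(0,0) = 0
Tile 2: (0,1)->(0,1) = 0
Tile 5: (0,2)->(1,1) = 2
Tile 4: (1,0)->(1,0) = 0
Tile 3: (1,2)->(0,2) = 1
Tile 7: (2,0)->(2,0) = 0
Tile 8: (2,1)->(2,1) = 0
Tile 6: (2,2)->(1,2) = 1
Sum: 0 + 0 + 2 + 0 + 1 + 0 + 0 + 1 = 4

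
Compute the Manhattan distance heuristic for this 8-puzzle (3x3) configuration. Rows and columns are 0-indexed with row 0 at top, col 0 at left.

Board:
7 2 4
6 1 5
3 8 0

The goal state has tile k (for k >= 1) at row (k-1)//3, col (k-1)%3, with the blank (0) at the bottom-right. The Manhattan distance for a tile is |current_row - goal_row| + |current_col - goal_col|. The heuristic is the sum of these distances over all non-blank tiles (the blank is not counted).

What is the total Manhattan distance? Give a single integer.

Tile 7: at (0,0), goal (2,0), distance |0-2|+|0-0| = 2
Tile 2: at (0,1), goal (0,1), distance |0-0|+|1-1| = 0
Tile 4: at (0,2), goal (1,0), distance |0-1|+|2-0| = 3
Tile 6: at (1,0), goal (1,2), distance |1-1|+|0-2| = 2
Tile 1: at (1,1), goal (0,0), distance |1-0|+|1-0| = 2
Tile 5: at (1,2), goal (1,1), distance |1-1|+|2-1| = 1
Tile 3: at (2,0), goal (0,2), distance |2-0|+|0-2| = 4
Tile 8: at (2,1), goal (2,1), distance |2-2|+|1-1| = 0
Sum: 2 + 0 + 3 + 2 + 2 + 1 + 4 + 0 = 14

Answer: 14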